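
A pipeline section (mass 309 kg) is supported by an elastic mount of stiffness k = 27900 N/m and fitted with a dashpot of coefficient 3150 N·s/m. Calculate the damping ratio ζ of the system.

0.536

ω_n = √(k/m) = √(27900/309) = 9.502 rad/s.
Critical damping c_c = 2√(k·m) = 2√(27900 × 309) = 5872 N·s/m, so ζ = c/c_c = 3150/5872 = 0.5364.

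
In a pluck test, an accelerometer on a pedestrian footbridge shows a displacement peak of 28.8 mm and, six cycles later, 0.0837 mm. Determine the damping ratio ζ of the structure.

0.153

Logarithmic decrement δ = (1/n)·ln(x₀/x_n) = (1/6)·ln(28.8/0.0837) = (1/6)·ln(344.1) = 0.9735.
ζ = δ/√(4π² + δ²) = 0.9735/√(39.48 + 0.948) = 0.9735/6.358 = 0.1531.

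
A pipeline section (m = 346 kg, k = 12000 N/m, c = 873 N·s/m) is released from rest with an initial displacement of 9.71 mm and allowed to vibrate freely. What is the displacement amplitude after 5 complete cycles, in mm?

0.00989 mm

ζ = c/(2√(km)) = 873/(2√(12000 × 346)) = 873/4075 = 0.2142.
Logarithmic decrement δ = 2πζ/√(1 − ζ²) = 2π × 0.2142/√(1 − 0.0459) = 1.378.
After n cycles, x_n/x₀ = e^(−nδ), so x_5 = 9.71 × e^(−5 × 1.378) = 9.71 × 0.001018 = 0.009886 mm.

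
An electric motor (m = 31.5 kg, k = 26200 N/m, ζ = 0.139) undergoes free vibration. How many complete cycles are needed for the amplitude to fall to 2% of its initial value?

Logarithmic decrement δ = 2πζ/√(1 − ζ²) = 2π × 0.1390/√(1 − 0.0193) = 0.8819.
x_n/x₀ = e^(−nδ) ≤ 0.02; take ln: n ≥ ln(1/0.02)/δ = 3.912/0.8819 = 4.436.
So 5 complete cycles are required.

5 cycles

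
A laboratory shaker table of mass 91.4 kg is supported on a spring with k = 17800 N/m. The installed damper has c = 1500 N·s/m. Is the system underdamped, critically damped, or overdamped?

underdamped

c_c = 2√(k·m) = 2551 N·s/m; ζ = c/c_c = 1500/2551 = 0.588.
Since ζ < 1 the system is underdamped.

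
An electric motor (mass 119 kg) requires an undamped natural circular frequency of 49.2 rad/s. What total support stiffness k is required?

k = m·ω_n² = 119 × 49.20² = 119 × 2421 = 288100 N/m.

288000 N/m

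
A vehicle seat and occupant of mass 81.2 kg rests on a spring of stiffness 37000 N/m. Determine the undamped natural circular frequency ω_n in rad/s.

ω_n = √(k/m) = √(37000/81.2) = √455.7 = 21.35 rad/s.

21.3 rad/s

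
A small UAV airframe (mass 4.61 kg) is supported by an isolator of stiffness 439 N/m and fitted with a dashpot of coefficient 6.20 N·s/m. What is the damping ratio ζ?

0.0689

ω_n = √(k/m) = √(439.0/4.61) = 9.758 rad/s.
Critical damping c_c = 2√(k·m) = 2√(439.0 × 4.61) = 89.97 N·s/m, so ζ = c/c_c = 6.20/89.97 = 0.06891.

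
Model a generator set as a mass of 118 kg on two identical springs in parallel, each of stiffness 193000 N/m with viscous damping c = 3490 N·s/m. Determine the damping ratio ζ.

Parallel springs add: k_eq = 2 × 193000 = 386000 N/m.
ω_n = √(k_eq/m) = √(386000/118) = 57.19 rad/s.
Critical damping c_c = 2√(k_eq·m) = 2√(386000 × 118) = 13500 N·s/m, so ζ = c/c_c = 3490/13500 = 0.2586.

0.259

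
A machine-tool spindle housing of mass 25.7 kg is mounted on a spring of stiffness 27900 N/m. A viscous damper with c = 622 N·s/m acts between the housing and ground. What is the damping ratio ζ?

0.367

ω_n = √(k/m) = √(27900/25.7) = 32.95 rad/s.
Critical damping c_c = 2√(k·m) = 2√(27900 × 25.7) = 1694 N·s/m, so ζ = c/c_c = 622/1694 = 0.3673.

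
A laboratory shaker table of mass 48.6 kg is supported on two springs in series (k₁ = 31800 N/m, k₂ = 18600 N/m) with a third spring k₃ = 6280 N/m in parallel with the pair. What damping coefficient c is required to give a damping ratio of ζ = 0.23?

430 N·s/m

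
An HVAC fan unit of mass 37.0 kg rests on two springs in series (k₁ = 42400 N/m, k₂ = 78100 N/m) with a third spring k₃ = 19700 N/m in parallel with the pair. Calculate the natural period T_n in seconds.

0.176 s

Series pair: k_s = k₁k₂/(k₁+k₂) = (42400)(78100)/(42400 + 78100) = 27480 N/m. In parallel with k₃: k_eq = 27480 + 19700 = 47180 N/m.
ω_n = √(k_eq/m) = √(47180/37.0) = √1275 = 35.71 rad/s.
T_n = 2π/ω_n = 6.283/35.71 = 0.1760 s.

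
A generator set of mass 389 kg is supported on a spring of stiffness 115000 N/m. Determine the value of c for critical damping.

c_c = 2√(k·m) = 2√(115000 × 389) = 2 × 6688 = 13380 N·s/m.

13400 N·s/m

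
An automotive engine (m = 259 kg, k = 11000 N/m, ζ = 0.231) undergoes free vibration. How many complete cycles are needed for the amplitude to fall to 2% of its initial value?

Logarithmic decrement δ = 2πζ/√(1 − ζ²) = 2π × 0.2310/√(1 − 0.0534) = 1.492.
x_n/x₀ = e^(−nδ) ≤ 0.02; take ln: n ≥ ln(1/0.02)/δ = 3.912/1.492 = 2.622.
So 3 complete cycles are required.

3 cycles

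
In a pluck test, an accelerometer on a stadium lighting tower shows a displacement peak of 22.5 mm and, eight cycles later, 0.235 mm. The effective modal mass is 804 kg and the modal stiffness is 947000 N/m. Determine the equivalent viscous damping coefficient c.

Logarithmic decrement δ = (1/n)·ln(x₀/x_n) = (1/8)·ln(22.5/0.235) = (1/8)·ln(95.74) = 0.5702.
ζ = δ/√(4π² + δ²) = 0.5702/√(39.48 + 0.325) = 0.5702/6.309 = 0.09038.
c = ζ · 2√(km) = 0.09038 × 2√(947000 × 804) = 0.09038 × 55190 = 4988 N·s/m.

4990 N·s/m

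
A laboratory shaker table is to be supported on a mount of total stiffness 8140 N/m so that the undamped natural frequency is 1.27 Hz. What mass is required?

128 kg

ω_n = 2πf_n = 2π × 1.27 = 7.980 rad/s.
m = k/ω_n² = 8140/7.980² = 8140/63.67 = 127.8 kg.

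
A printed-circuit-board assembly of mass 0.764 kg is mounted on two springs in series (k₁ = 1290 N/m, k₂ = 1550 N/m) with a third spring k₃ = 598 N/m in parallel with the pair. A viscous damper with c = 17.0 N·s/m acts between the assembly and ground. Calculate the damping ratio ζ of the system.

0.269

Series pair: k_s = k₁k₂/(k₁+k₂) = (1290)(1550)/(1290 + 1550) = 704.0 N/m. In parallel with k₃: k_eq = 704.0 + 598 = 1302 N/m.
ω_n = √(k_eq/m) = √(1302/0.764) = 41.28 rad/s.
Critical damping c_c = 2√(k_eq·m) = 2√(1302 × 0.764) = 63.08 N·s/m, so ζ = c/c_c = 17.0/63.08 = 0.2695.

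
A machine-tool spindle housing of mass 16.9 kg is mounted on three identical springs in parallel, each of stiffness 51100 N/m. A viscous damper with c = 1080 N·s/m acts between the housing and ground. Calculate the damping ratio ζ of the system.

0.335

Parallel springs add: k_eq = 3 × 51100 = 153300 N/m.
ω_n = √(k_eq/m) = √(153300/16.9) = 95.24 rad/s.
Critical damping c_c = 2√(k_eq·m) = 2√(153300 × 16.9) = 3219 N·s/m, so ζ = c/c_c = 1080/3219 = 0.3355.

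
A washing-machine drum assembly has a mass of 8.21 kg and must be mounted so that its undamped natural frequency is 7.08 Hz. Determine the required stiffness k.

ω_n = 2πf_n = 2π × 7.08 = 44.48 rad/s.
k = m·ω_n² = 8.21 × 44.48² = 8.21 × 1979 = 16250 N/m.

16200 N/m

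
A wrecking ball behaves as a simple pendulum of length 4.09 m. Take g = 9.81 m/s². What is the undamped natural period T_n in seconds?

For a simple pendulum ω_n = √(g/L) = √(9.81/4.09) = √2.399 = 1.549 rad/s.
T_n = 2π/ω_n = 6.283/1.549 = 4.057 s.

4.06 s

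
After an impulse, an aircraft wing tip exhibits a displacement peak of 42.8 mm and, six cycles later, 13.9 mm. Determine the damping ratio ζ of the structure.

Logarithmic decrement δ = (1/n)·ln(x₀/x_n) = (1/6)·ln(42.8/13.9) = (1/6)·ln(3.079) = 0.1874.
ζ = δ/√(4π² + δ²) = 0.1874/√(39.48 + 0.0351) = 0.1874/6.286 = 0.02982.

0.0298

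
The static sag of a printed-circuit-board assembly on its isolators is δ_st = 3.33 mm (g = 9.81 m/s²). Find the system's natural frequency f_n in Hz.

ω_n = √(g/δ_st) = √(9.81/0.00333) = √2946 = 54.28 rad/s.
f_n = ω_n/(2π) = 54.28/6.283 = 8.638 Hz.

8.64 Hz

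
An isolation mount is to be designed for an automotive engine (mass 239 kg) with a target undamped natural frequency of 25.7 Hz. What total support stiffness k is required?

6230000 N/m

ω_n = 2πf_n = 2π × 25.7 = 161.5 rad/s.
k = m·ω_n² = 239 × 161.5² = 239 × 26080 = 6232000 N/m.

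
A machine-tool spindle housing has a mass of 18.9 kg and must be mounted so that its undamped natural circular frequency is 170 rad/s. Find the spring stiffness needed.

546000 N/m

k = m·ω_n² = 18.9 × 170.0² = 18.9 × 28900 = 546200 N/m.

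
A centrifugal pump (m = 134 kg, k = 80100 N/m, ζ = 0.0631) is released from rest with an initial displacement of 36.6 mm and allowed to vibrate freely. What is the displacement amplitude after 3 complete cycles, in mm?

11.1 mm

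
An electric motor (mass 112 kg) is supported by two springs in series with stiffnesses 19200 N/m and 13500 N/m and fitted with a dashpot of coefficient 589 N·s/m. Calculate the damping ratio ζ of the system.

0.313

Series springs: 1/k_eq = 1/19200 + 1/13500 = 0.0001262, so k_eq = 7927 N/m.
ω_n = √(k_eq/m) = √(7927/112) = 8.413 rad/s.
Critical damping c_c = 2√(k_eq·m) = 2√(7927 × 112) = 1884 N·s/m, so ζ = c/c_c = 589/1884 = 0.3126.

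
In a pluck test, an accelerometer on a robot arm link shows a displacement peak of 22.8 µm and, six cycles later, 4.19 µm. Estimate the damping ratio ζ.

Logarithmic decrement δ = (1/n)·ln(x₀/x_n) = (1/6)·ln(22.8/4.19) = (1/6)·ln(5.442) = 0.2823.
ζ = δ/√(4π² + δ²) = 0.2823/√(39.48 + 0.0797) = 0.2823/6.290 = 0.04489.

0.0449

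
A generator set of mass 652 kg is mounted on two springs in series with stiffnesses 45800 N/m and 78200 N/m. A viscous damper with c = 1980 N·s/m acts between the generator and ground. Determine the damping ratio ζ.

0.228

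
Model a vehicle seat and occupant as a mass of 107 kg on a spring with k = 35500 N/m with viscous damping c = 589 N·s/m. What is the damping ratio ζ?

ω_n = √(k/m) = √(35500/107) = 18.21 rad/s.
Critical damping c_c = 2√(k·m) = 2√(35500 × 107) = 3898 N·s/m, so ζ = c/c_c = 589/3898 = 0.1511.

0.151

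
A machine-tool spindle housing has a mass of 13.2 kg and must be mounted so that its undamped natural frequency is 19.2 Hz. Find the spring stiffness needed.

192000 N/m

ω_n = 2πf_n = 2π × 19.2 = 120.6 rad/s.
k = m·ω_n² = 13.2 × 120.6² = 13.2 × 14550 = 192100 N/m.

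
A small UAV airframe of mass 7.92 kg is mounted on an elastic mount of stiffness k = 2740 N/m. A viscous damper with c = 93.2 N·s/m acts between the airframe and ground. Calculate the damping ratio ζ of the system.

0.316

ω_n = √(k/m) = √(2740/7.92) = 18.60 rad/s.
Critical damping c_c = 2√(k·m) = 2√(2740 × 7.92) = 294.6 N·s/m, so ζ = c/c_c = 93.2/294.6 = 0.3163.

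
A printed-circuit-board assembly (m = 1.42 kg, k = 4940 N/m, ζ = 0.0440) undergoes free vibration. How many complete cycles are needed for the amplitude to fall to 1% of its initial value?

Logarithmic decrement δ = 2πζ/√(1 − ζ²) = 2π × 0.04400/√(1 − 0.00194) = 0.2767.
x_n/x₀ = e^(−nδ) ≤ 0.01; take ln: n ≥ ln(1/0.01)/δ = 4.605/0.2767 = 16.64.
So 17 complete cycles are required.

17 cycles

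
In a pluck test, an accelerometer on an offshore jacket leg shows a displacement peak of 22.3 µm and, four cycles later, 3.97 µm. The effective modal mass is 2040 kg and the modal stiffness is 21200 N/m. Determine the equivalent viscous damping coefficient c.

Logarithmic decrement δ = (1/n)·ln(x₀/x_n) = (1/4)·ln(22.3/3.97) = (1/4)·ln(5.617) = 0.4315.
ζ = δ/√(4π² + δ²) = 0.4315/√(39.48 + 0.186) = 0.4315/6.298 = 0.06851.
c = ζ · 2√(km) = 0.06851 × 2√(21200 × 2040) = 0.06851 × 13150 = 901.0 N·s/m.

901 N·s/m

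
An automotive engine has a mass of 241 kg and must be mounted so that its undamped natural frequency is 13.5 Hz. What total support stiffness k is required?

1730000 N/m

ω_n = 2πf_n = 2π × 13.5 = 84.82 rad/s.
k = m·ω_n² = 241 × 84.82² = 241 × 7195 = 1734000 N/m.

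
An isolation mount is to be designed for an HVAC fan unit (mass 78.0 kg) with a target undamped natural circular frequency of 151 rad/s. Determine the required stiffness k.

k = m·ω_n² = 78.0 × 151.0² = 78.0 × 22800 = 1778000 N/m.

1780000 N/m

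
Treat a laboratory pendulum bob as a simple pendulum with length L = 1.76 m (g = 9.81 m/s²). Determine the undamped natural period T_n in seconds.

For a simple pendulum ω_n = √(g/L) = √(9.81/1.76) = √5.574 = 2.361 rad/s.
T_n = 2π/ω_n = 6.283/2.361 = 2.661 s.

2.66 s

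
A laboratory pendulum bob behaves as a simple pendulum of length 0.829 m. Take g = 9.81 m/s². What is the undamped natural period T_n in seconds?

For a simple pendulum ω_n = √(g/L) = √(9.81/0.829) = √11.83 = 3.440 rad/s.
T_n = 2π/ω_n = 6.283/3.440 = 1.827 s.

1.83 s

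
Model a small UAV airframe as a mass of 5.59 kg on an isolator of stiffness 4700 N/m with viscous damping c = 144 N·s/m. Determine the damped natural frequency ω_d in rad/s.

26.0 rad/s

ω_n = √(k/m) = √(4700/5.59) = 29.00 rad/s.
Critical damping c_c = 2√(k·m) = 2√(4700 × 5.59) = 324.2 N·s/m, so ζ = c/c_c = 144/324.2 = 0.4442.
ω_d = ω_n√(1 − ζ²) = 29.00 × √(1 − 0.197) = 25.98 rad/s.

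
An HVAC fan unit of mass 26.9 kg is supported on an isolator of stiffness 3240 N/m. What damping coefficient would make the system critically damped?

590 N·s/m

c_c = 2√(k·m) = 2√(3240 × 26.9) = 2 × 295.2 = 590.4 N·s/m.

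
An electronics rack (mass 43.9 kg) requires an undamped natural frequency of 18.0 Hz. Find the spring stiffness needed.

562000 N/m

ω_n = 2πf_n = 2π × 18.0 = 113.1 rad/s.
k = m·ω_n² = 43.9 × 113.1² = 43.9 × 12790 = 561500 N/m.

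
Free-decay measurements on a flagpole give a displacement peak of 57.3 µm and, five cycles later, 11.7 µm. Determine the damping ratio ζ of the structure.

Logarithmic decrement δ = (1/n)·ln(x₀/x_n) = (1/5)·ln(57.3/11.7) = (1/5)·ln(4.897) = 0.3177.
ζ = δ/√(4π² + δ²) = 0.3177/√(39.48 + 0.101) = 0.3177/6.291 = 0.05051.

0.0505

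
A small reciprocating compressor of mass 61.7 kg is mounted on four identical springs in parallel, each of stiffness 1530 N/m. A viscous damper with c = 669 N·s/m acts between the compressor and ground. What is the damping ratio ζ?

0.544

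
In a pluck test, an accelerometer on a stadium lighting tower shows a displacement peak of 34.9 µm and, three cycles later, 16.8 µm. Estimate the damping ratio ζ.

0.0388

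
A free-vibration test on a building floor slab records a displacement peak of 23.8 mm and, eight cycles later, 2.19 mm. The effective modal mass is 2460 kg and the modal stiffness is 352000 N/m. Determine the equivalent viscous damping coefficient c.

Logarithmic decrement δ = (1/n)·ln(x₀/x_n) = (1/8)·ln(23.8/2.19) = (1/8)·ln(10.87) = 0.2982.
ζ = δ/√(4π² + δ²) = 0.2982/√(39.48 + 0.0889) = 0.2982/6.290 = 0.04741.
c = ζ · 2√(km) = 0.04741 × 2√(352000 × 2460) = 0.04741 × 58850 = 2790 N·s/m.

2790 N·s/m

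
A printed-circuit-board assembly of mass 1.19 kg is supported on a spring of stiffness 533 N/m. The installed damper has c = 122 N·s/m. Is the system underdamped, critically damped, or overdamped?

overdamped

c_c = 2√(k·m) = 50.37 N·s/m; ζ = c/c_c = 122/50.37 = 2.42.
Since ζ > 1 the system is overdamped.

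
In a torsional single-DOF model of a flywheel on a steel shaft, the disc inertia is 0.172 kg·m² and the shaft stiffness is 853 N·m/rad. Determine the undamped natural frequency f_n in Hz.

11.2 Hz

ω_n = √(k_t/J) = √(853/0.172) = √4959 = 70.42 rad/s.
f_n = ω_n/(2π) = 70.42/6.283 = 11.21 Hz.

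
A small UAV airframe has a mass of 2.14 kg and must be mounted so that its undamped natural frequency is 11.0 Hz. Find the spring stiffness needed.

10200 N/m

ω_n = 2πf_n = 2π × 11.0 = 69.12 rad/s.
k = m·ω_n² = 2.14 × 69.12² = 2.14 × 4777 = 10220 N/m.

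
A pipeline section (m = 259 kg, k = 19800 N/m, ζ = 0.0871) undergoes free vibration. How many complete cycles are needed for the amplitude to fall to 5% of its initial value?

6 cycles

Logarithmic decrement δ = 2πζ/√(1 − ζ²) = 2π × 0.08710/√(1 − 0.00759) = 0.5494.
x_n/x₀ = e^(−nδ) ≤ 0.05; take ln: n ≥ ln(1/0.05)/δ = 2.996/0.5494 = 5.453.
So 6 complete cycles are required.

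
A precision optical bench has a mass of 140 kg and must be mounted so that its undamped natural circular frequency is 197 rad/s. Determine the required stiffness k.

5430000 N/m

k = m·ω_n² = 140 × 197.0² = 140 × 38810 = 5433000 N/m.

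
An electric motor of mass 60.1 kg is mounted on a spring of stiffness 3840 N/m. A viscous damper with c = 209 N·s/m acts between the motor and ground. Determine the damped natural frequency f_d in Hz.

ω_n = √(k/m) = √(3840/60.1) = 7.993 rad/s.
Critical damping c_c = 2√(k·m) = 2√(3840 × 60.1) = 960.8 N·s/m, so ζ = c/c_c = 209/960.8 = 0.2175.
ω_d = ω_n√(1 − ζ²) = 7.993 × √(1 − 0.0473) = 7.802 rad/s.
f_d = ω_d/(2π) = 1.242 Hz.

1.24 Hz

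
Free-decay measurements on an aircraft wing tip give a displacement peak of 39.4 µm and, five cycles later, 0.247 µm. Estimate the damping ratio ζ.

0.159

Logarithmic decrement δ = (1/n)·ln(x₀/x_n) = (1/5)·ln(39.4/0.247) = (1/5)·ln(159.5) = 1.014.
ζ = δ/√(4π² + δ²) = 1.014/√(39.48 + 1.03) = 1.014/6.365 = 0.1594.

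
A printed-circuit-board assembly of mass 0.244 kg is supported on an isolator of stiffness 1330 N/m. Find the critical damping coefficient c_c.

36.0 N·s/m

c_c = 2√(k·m) = 2√(1330 × 0.244) = 2 × 18.01 = 36.03 N·s/m.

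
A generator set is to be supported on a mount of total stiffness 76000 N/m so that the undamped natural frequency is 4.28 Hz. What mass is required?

ω_n = 2πf_n = 2π × 4.28 = 26.89 rad/s.
m = k/ω_n² = 76000/26.89² = 76000/723.2 = 105.1 kg.

105 kg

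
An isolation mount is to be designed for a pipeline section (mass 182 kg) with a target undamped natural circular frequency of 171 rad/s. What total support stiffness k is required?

5320000 N/m

k = m·ω_n² = 182 × 171.0² = 182 × 29240 = 5322000 N/m.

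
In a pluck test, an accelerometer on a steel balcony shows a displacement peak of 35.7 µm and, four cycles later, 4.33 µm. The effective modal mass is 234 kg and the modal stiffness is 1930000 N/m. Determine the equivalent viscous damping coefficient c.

Logarithmic decrement δ = (1/n)·ln(x₀/x_n) = (1/4)·ln(35.7/4.33) = (1/4)·ln(8.245) = 0.5274.
ζ = δ/√(4π² + δ²) = 0.5274/√(39.48 + 0.278) = 0.5274/6.305 = 0.08364.
c = ζ · 2√(km) = 0.08364 × 2√(1930000 × 234) = 0.08364 × 42500 = 3555 N·s/m.

3560 N·s/m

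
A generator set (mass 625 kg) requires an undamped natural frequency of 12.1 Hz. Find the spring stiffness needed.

3610000 N/m

ω_n = 2πf_n = 2π × 12.1 = 76.03 rad/s.
k = m·ω_n² = 625 × 76.03² = 625 × 5780 = 3613000 N/m.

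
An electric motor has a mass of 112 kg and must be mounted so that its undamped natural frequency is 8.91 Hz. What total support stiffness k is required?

351000 N/m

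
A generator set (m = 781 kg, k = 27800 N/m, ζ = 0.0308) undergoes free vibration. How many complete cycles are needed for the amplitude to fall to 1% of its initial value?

Logarithmic decrement δ = 2πζ/√(1 − ζ²) = 2π × 0.03080/√(1 − 0.000949) = 0.1936.
x_n/x₀ = e^(−nδ) ≤ 0.01; take ln: n ≥ ln(1/0.01)/δ = 4.605/0.1936 = 23.79.
So 24 complete cycles are required.

24 cycles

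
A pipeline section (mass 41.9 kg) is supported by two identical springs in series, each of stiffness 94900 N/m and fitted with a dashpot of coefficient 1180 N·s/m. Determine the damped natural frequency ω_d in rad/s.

30.6 rad/s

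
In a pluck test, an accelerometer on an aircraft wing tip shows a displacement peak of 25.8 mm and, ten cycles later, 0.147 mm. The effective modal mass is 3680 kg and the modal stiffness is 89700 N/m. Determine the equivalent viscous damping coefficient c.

2980 N·s/m

Logarithmic decrement δ = (1/n)·ln(x₀/x_n) = (1/10)·ln(25.8/0.147) = (1/10)·ln(175.5) = 0.5168.
ζ = δ/√(4π² + δ²) = 0.5168/√(39.48 + 0.267) = 0.5168/6.304 = 0.08197.
c = ζ · 2√(km) = 0.08197 × 2√(89700 × 3680) = 0.08197 × 36340 = 2979 N·s/m.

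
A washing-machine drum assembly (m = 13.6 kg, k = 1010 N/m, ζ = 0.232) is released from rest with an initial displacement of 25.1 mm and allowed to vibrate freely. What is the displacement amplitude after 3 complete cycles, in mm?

0.280 mm

Logarithmic decrement δ = 2πζ/√(1 − ζ²) = 2π × 0.2320/√(1 − 0.0538) = 1.499.
After n cycles, x_n/x₀ = e^(−nδ), so x_3 = 25.1 × e^(−3 × 1.499) = 25.1 × 0.01116 = 0.2800 mm.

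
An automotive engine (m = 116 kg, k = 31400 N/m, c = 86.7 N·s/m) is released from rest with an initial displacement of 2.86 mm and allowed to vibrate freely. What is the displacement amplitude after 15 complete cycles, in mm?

ζ = c/(2√(km)) = 86.7/(2√(31400 × 116)) = 86.7/3817 = 0.02271.
Logarithmic decrement δ = 2πζ/√(1 − ζ²) = 2π × 0.02271/√(1 − 0.000516) = 0.1428.
After n cycles, x_n/x₀ = e^(−nδ), so x_15 = 2.86 × e^(−15 × 0.1428) = 2.86 × 0.1175 = 0.3361 mm.

0.336 mm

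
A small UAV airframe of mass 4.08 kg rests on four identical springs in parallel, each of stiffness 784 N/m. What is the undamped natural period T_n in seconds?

0.227 s

Parallel springs add: k_eq = 4 × 784 = 3136 N/m.
ω_n = √(k_eq/m) = √(3136/4.08) = √768.6 = 27.72 rad/s.
T_n = 2π/ω_n = 6.283/27.72 = 0.2266 s.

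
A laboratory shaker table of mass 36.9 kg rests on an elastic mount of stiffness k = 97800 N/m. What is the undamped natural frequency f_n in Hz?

8.19 Hz

ω_n = √(k/m) = √(97800/36.9) = √2650 = 51.48 rad/s.
f_n = ω_n/(2π) = 51.48/6.283 = 8.194 Hz.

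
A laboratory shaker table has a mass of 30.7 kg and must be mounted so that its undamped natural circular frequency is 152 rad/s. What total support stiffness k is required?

709000 N/m

k = m·ω_n² = 30.7 × 152.0² = 30.7 × 23100 = 709300 N/m.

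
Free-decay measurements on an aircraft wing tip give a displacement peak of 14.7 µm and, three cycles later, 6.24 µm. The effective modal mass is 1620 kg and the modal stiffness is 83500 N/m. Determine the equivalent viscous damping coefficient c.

1060 N·s/m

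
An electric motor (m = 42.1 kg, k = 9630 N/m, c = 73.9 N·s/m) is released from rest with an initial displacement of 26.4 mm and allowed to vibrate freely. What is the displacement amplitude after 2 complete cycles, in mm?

12.7 mm

ζ = c/(2√(km)) = 73.9/(2√(9630 × 42.1)) = 73.9/1273 = 0.05803.
Logarithmic decrement δ = 2πζ/√(1 − ζ²) = 2π × 0.05803/√(1 − 0.00337) = 0.3652.
After n cycles, x_n/x₀ = e^(−nδ), so x_2 = 26.4 × e^(−2 × 0.3652) = 26.4 × 0.4817 = 12.72 mm.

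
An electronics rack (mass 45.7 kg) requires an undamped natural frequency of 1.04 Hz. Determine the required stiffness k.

1950 N/m

ω_n = 2πf_n = 2π × 1.04 = 6.535 rad/s.
k = m·ω_n² = 45.7 × 6.535² = 45.7 × 42.70 = 1951 N/m.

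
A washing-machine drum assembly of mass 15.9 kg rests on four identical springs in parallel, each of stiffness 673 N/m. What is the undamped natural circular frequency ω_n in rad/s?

Parallel springs add: k_eq = 4 × 673 = 2692 N/m.
ω_n = √(k_eq/m) = √(2692/15.9) = √169.3 = 13.01 rad/s.

13.0 rad/s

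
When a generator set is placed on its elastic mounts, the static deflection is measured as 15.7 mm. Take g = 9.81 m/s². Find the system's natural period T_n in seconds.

ω_n = √(g/δ_st) = √(9.81/0.0157) = √624.8 = 25.00 rad/s.
T_n = 2π/ω_n = 6.283/25.00 = 0.2514 s.

0.251 s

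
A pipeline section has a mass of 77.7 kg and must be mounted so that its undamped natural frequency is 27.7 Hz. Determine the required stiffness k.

2350000 N/m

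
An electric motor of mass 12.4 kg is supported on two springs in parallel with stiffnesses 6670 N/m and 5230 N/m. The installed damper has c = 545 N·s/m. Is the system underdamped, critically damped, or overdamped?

Parallel springs add: k_eq = 6670 + 5230 = 11900 N/m.
c_c = 2√(k_eq·m) = 768.3 N·s/m; ζ = c/c_c = 545/768.3 = 0.709.
Since ζ < 1 the system is underdamped.

underdamped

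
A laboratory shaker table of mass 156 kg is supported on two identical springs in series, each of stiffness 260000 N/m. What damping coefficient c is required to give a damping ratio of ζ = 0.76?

Series springs: 1/k_eq = 2/260000, so k_eq = 260000/2 = 130000 N/m.
c_c = 2√(k_eq·m) = 2√(130000 × 156) = 9007 N·s/m.
c = ζ·c_c = 0.76 × 9007 = 6845 N·s/m.

6850 N·s/m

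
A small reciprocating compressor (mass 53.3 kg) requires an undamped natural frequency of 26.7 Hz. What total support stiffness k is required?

ω_n = 2πf_n = 2π × 26.7 = 167.8 rad/s.
k = m·ω_n² = 53.3 × 167.8² = 53.3 × 28140 = 1500000 N/m.

1500000 N/m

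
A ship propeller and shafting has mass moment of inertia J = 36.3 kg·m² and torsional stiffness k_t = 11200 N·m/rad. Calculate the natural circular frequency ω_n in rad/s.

17.6 rad/s

ω_n = √(k_t/J) = √(11200/36.3) = √308.5 = 17.57 rad/s.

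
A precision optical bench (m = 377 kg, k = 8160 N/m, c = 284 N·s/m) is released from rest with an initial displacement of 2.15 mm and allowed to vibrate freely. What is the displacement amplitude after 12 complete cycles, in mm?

0.00471 mm

ζ = c/(2√(km)) = 284/(2√(8160 × 377)) = 284/3508 = 0.08096.
Logarithmic decrement δ = 2πζ/√(1 − ζ²) = 2π × 0.08096/√(1 − 0.00655) = 0.5104.
After n cycles, x_n/x₀ = e^(−nδ), so x_12 = 2.15 × e^(−12 × 0.5104) = 2.15 × 0.002189 = 0.004706 mm.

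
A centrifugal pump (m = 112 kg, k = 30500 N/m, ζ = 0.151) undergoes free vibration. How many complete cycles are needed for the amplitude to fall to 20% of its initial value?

2 cycles

Logarithmic decrement δ = 2πζ/√(1 − ζ²) = 2π × 0.1510/√(1 − 0.0228) = 0.9598.
x_n/x₀ = e^(−nδ) ≤ 0.2; take ln: n ≥ ln(1/0.2)/δ = 1.609/0.9598 = 1.677.
So 2 complete cycles are required.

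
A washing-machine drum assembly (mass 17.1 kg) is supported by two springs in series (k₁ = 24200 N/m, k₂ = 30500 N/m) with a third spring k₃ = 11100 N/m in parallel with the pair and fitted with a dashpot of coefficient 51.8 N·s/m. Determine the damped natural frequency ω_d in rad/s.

37.9 rad/s

Series pair: k_s = k₁k₂/(k₁+k₂) = (24200)(30500)/(24200 + 30500) = 13490 N/m. In parallel with k₃: k_eq = 13490 + 11100 = 24590 N/m.
ω_n = √(k_eq/m) = √(24590/17.1) = 37.92 rad/s.
Critical damping c_c = 2√(k_eq·m) = 2√(24590 × 17.1) = 1297 N·s/m, so ζ = c/c_c = 51.8/1297 = 0.03994.
ω_d = ω_n√(1 − ζ²) = 37.92 × √(1 − 0.00160) = 37.89 rad/s.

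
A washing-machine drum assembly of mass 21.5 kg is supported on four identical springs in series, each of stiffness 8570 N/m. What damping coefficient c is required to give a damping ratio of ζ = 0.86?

Series springs: 1/k_eq = 4/8570, so k_eq = 8570/4 = 2142 N/m.
c_c = 2√(k_eq·m) = 2√(2142 × 21.5) = 429.2 N·s/m.
c = ζ·c_c = 0.86 × 429.2 = 369.2 N·s/m.

369 N·s/m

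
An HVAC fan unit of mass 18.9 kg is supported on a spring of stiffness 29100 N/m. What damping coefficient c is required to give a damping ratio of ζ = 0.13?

193 N·s/m

c_c = 2√(k·m) = 2√(29100 × 18.9) = 1483 N·s/m.
c = ζ·c_c = 0.13 × 1483 = 192.8 N·s/m.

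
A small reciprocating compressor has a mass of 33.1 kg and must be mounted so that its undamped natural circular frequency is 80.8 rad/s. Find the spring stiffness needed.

k = m·ω_n² = 33.1 × 80.80² = 33.1 × 6529 = 216100 N/m.

216000 N/m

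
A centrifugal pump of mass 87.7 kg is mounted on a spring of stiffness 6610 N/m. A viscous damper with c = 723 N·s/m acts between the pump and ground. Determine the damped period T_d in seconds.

0.822 s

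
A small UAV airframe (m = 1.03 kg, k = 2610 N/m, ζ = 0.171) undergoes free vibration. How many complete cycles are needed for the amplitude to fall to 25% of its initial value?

Logarithmic decrement δ = 2πζ/√(1 − ζ²) = 2π × 0.1710/√(1 − 0.0292) = 1.090.
x_n/x₀ = e^(−nδ) ≤ 0.25; take ln: n ≥ ln(1/0.25)/δ = 1.386/1.090 = 1.271.
So 2 complete cycles are required.

2 cycles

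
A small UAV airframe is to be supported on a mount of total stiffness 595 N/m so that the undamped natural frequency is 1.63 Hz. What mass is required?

5.67 kg

ω_n = 2πf_n = 2π × 1.63 = 10.24 rad/s.
m = k/ω_n² = 595/10.24² = 595/104.9 = 5.673 kg.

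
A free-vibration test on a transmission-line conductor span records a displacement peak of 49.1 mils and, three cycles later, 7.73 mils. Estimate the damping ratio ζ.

0.0976

Logarithmic decrement δ = (1/n)·ln(x₀/x_n) = (1/3)·ln(49.1/7.73) = (1/3)·ln(6.352) = 0.6163.
ζ = δ/√(4π² + δ²) = 0.6163/√(39.48 + 0.380) = 0.6163/6.313 = 0.09761.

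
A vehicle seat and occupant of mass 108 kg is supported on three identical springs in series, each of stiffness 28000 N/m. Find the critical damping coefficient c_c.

Series springs: 1/k_eq = 3/28000, so k_eq = 28000/3 = 9333 N/m.
c_c = 2√(k_eq·m) = 2√(9333 × 108) = 2 × 1004 = 2008 N·s/m.

2010 N·s/m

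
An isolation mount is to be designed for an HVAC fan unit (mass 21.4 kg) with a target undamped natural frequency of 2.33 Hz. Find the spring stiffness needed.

4590 N/m

ω_n = 2πf_n = 2π × 2.33 = 14.64 rad/s.
k = m·ω_n² = 21.4 × 14.64² = 21.4 × 214.3 = 4587 N/m.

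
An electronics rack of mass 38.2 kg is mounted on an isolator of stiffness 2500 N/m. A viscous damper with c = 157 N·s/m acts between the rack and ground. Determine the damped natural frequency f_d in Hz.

ω_n = √(k/m) = √(2500/38.2) = 8.090 rad/s.
Critical damping c_c = 2√(k·m) = 2√(2500 × 38.2) = 618.1 N·s/m, so ζ = c/c_c = 157/618.1 = 0.2540.
ω_d = ω_n√(1 − ζ²) = 8.090 × √(1 − 0.0645) = 7.824 rad/s.
f_d = ω_d/(2π) = 1.245 Hz.

1.25 Hz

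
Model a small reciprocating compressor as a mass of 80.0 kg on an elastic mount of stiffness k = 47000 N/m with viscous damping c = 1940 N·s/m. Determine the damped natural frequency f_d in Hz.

ω_n = √(k/m) = √(47000/80.0) = 24.24 rad/s.
Critical damping c_c = 2√(k·m) = 2√(47000 × 80.0) = 3878 N·s/m, so ζ = c/c_c = 1940/3878 = 0.5002.
ω_d = ω_n√(1 − ζ²) = 24.24 × √(1 − 0.250) = 20.99 rad/s.
f_d = ω_d/(2π) = 3.340 Hz.

3.34 Hz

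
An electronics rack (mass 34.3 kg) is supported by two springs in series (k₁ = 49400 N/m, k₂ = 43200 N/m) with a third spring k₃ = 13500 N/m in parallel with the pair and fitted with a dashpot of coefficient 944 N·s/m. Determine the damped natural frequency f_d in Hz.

Series pair: k_s = k₁k₂/(k₁+k₂) = (49400)(43200)/(49400 + 43200) = 23050 N/m. In parallel with k₃: k_eq = 23050 + 13500 = 36550 N/m.
ω_n = √(k_eq/m) = √(36550/34.3) = 32.64 rad/s.
Critical damping c_c = 2√(k_eq·m) = 2√(36550 × 34.3) = 2239 N·s/m, so ζ = c/c_c = 944/2239 = 0.4216.
ω_d = ω_n√(1 − ζ²) = 32.64 × √(1 − 0.178) = 29.60 rad/s.
f_d = ω_d/(2π) = 4.711 Hz.

4.71 Hz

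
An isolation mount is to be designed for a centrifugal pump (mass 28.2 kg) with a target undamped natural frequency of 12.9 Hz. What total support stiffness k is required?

185000 N/m

ω_n = 2πf_n = 2π × 12.9 = 81.05 rad/s.
k = m·ω_n² = 28.2 × 81.05² = 28.2 × 6570 = 185300 N/m.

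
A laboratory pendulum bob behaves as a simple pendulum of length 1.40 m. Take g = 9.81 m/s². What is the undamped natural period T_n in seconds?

2.37 s

For a simple pendulum ω_n = √(g/L) = √(9.81/1.40) = √7.007 = 2.647 rad/s.
T_n = 2π/ω_n = 6.283/2.647 = 2.374 s.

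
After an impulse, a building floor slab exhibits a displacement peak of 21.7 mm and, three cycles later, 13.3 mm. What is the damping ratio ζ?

0.0260

Logarithmic decrement δ = (1/n)·ln(x₀/x_n) = (1/3)·ln(21.7/13.3) = (1/3)·ln(1.632) = 0.1632.
ζ = δ/√(4π² + δ²) = 0.1632/√(39.48 + 0.0266) = 0.1632/6.285 = 0.02596.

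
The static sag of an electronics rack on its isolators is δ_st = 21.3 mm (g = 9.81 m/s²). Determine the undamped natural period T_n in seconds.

ω_n = √(g/δ_st) = √(9.81/0.0213) = √460.6 = 21.46 rad/s.
T_n = 2π/ω_n = 6.283/21.46 = 0.2928 s.

0.293 s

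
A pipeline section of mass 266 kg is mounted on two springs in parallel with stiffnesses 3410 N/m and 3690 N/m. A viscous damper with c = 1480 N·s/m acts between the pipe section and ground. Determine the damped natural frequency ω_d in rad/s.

4.35 rad/s

Parallel springs add: k_eq = 3410 + 3690 = 7100 N/m.
ω_n = √(k_eq/m) = √(7100/266) = 5.166 rad/s.
Critical damping c_c = 2√(k_eq·m) = 2√(7100 × 266) = 2749 N·s/m, so ζ = c/c_c = 1480/2749 = 0.5385.
ω_d = ω_n√(1 − ζ²) = 5.166 × √(1 − 0.290) = 4.353 rad/s.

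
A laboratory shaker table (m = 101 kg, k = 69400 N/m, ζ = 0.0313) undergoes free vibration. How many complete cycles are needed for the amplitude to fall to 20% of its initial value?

9 cycles

Logarithmic decrement δ = 2πζ/√(1 − ζ²) = 2π × 0.03130/√(1 − 0.000980) = 0.1968.
x_n/x₀ = e^(−nδ) ≤ 0.2; take ln: n ≥ ln(1/0.2)/δ = 1.609/0.1968 = 8.180.
So 9 complete cycles are required.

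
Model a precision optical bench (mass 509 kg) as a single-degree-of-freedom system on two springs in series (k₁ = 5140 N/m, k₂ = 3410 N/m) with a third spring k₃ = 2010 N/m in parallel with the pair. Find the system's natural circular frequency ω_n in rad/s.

Series pair: k_s = k₁k₂/(k₁+k₂) = (5140)(3410)/(5140 + 3410) = 2050 N/m. In parallel with k₃: k_eq = 2050 + 2010 = 4060 N/m.
ω_n = √(k_eq/m) = √(4060/509) = √7.976 = 2.824 rad/s.

2.82 rad/s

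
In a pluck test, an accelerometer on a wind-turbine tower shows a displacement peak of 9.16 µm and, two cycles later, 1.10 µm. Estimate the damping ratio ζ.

0.166

Logarithmic decrement δ = (1/n)·ln(x₀/x_n) = (1/2)·ln(9.16/1.10) = (1/2)·ln(8.327) = 1.060.
ζ = δ/√(4π² + δ²) = 1.060/√(39.48 + 1.12) = 1.060/6.372 = 0.1663.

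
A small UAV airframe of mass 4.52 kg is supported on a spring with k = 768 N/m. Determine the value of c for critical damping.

c_c = 2√(k·m) = 2√(768.0 × 4.52) = 2 × 58.92 = 117.8 N·s/m.

118 N·s/m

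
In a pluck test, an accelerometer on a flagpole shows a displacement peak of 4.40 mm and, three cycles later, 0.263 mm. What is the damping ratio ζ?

Logarithmic decrement δ = (1/n)·ln(x₀/x_n) = (1/3)·ln(4.40/0.263) = (1/3)·ln(16.73) = 0.9391.
ζ = δ/√(4π² + δ²) = 0.9391/√(39.48 + 0.882) = 0.9391/6.353 = 0.1478.

0.148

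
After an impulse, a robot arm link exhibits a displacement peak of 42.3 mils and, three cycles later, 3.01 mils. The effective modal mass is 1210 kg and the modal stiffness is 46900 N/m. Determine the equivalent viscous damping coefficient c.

2090 N·s/m

Logarithmic decrement δ = (1/n)·ln(x₀/x_n) = (1/3)·ln(42.3/3.01) = (1/3)·ln(14.05) = 0.8809.
ζ = δ/√(4π² + δ²) = 0.8809/√(39.48 + 0.776) = 0.8809/6.345 = 0.1388.
c = ζ · 2√(km) = 0.1388 × 2√(46900 × 1210) = 0.1388 × 15070 = 2092 N·s/m.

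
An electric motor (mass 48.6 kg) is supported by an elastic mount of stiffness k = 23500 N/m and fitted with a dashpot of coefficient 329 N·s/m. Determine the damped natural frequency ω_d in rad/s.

ω_n = √(k/m) = √(23500/48.6) = 21.99 rad/s.
Critical damping c_c = 2√(k·m) = 2√(23500 × 48.6) = 2137 N·s/m, so ζ = c/c_c = 329/2137 = 0.1539.
ω_d = ω_n√(1 − ζ²) = 21.99 × √(1 − 0.0237) = 21.73 rad/s.

21.7 rad/s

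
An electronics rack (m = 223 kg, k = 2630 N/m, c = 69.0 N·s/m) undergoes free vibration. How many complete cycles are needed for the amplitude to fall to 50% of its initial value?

3 cycles

ζ = c/(2√(km)) = 69.0/(2√(2630 × 223)) = 69.0/1532 = 0.04505.
Logarithmic decrement δ = 2πζ/√(1 − ζ²) = 2π × 0.04505/√(1 − 0.00203) = 0.2833.
x_n/x₀ = e^(−nδ) ≤ 0.5; take ln: n ≥ ln(1/0.5)/δ = 0.6931/0.2833 = 2.446.
So 3 complete cycles are required.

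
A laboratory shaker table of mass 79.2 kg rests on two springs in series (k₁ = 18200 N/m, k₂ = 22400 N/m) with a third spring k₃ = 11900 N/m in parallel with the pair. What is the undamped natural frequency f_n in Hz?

Series pair: k_s = k₁k₂/(k₁+k₂) = (18200)(22400)/(18200 + 22400) = 10040 N/m. In parallel with k₃: k_eq = 10040 + 11900 = 21940 N/m.
ω_n = √(k_eq/m) = √(21940/79.2) = √277.0 = 16.64 rad/s.
f_n = ω_n/(2π) = 16.64/6.283 = 2.649 Hz.

2.65 Hz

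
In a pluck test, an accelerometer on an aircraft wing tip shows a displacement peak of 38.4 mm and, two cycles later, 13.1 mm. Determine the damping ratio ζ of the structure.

Logarithmic decrement δ = (1/n)·ln(x₀/x_n) = (1/2)·ln(38.4/13.1) = (1/2)·ln(2.931) = 0.5377.
ζ = δ/√(4π² + δ²) = 0.5377/√(39.48 + 0.289) = 0.5377/6.306 = 0.08527.

0.0853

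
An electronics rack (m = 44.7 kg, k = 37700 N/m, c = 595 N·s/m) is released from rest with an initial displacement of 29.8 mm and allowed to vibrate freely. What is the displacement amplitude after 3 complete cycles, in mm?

0.352 mm

ζ = c/(2√(km)) = 595/(2√(37700 × 44.7)) = 595/2596 = 0.2292.
Logarithmic decrement δ = 2πζ/√(1 − ζ²) = 2π × 0.2292/√(1 − 0.0525) = 1.479.
After n cycles, x_n/x₀ = e^(−nδ), so x_3 = 29.8 × e^(−3 × 1.479) = 29.8 × 0.01182 = 0.3523 mm.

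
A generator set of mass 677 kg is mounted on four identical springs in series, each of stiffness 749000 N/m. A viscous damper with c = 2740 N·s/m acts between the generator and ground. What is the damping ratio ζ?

0.122

Series springs: 1/k_eq = 4/749000, so k_eq = 749000/4 = 187200 N/m.
ω_n = √(k_eq/m) = √(187200/677) = 16.63 rad/s.
Critical damping c_c = 2√(k_eq·m) = 2√(187200 × 677) = 22520 N·s/m, so ζ = c/c_c = 2740/22520 = 0.1217.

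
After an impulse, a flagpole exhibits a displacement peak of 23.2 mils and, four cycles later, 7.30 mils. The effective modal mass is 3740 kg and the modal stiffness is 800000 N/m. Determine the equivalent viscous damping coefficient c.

5030 N·s/m

Logarithmic decrement δ = (1/n)·ln(x₀/x_n) = (1/4)·ln(23.2/7.30) = (1/4)·ln(3.178) = 0.2891.
ζ = δ/√(4π² + δ²) = 0.2891/√(39.48 + 0.0836) = 0.2891/6.290 = 0.04596.
c = ζ · 2√(km) = 0.04596 × 2√(800000 × 3740) = 0.04596 × 109400 = 5028 N·s/m.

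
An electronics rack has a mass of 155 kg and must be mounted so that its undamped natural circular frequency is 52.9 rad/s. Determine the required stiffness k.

434000 N/m

k = m·ω_n² = 155 × 52.90² = 155 × 2798 = 433800 N/m.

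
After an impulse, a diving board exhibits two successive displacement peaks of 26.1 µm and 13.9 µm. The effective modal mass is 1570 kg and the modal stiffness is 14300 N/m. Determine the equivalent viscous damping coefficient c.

946 N·s/m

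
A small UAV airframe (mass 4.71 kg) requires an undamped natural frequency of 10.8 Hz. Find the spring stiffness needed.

ω_n = 2πf_n = 2π × 10.8 = 67.86 rad/s.
k = m·ω_n² = 4.71 × 67.86² = 4.71 × 4605 = 21690 N/m.

21700 N/m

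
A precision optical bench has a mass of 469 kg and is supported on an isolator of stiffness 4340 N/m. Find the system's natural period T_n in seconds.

ω_n = √(k/m) = √(4340/469) = √9.254 = 3.042 rad/s.
T_n = 2π/ω_n = 6.283/3.042 = 2.065 s.

2.07 s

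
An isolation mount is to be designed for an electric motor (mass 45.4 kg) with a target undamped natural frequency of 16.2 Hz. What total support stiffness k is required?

ω_n = 2πf_n = 2π × 16.2 = 101.8 rad/s.
k = m·ω_n² = 45.4 × 101.8² = 45.4 × 10360 = 470400 N/m.

470000 N/m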